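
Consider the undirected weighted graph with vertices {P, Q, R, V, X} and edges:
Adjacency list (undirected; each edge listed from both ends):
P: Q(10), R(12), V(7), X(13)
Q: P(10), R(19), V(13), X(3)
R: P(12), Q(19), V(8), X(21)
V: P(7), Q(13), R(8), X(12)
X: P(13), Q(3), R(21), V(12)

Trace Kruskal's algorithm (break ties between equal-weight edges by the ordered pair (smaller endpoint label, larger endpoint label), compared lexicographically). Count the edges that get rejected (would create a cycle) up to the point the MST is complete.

0

Sort edges by weight, then run Kruskal:
Q-X (3): add — endpoints in different components.
P-V (7): add — endpoints in different components.
R-V (8): add — endpoints in different components.
P-Q (10): add — endpoints in different components.
Edges rejected before the tree was complete: 0.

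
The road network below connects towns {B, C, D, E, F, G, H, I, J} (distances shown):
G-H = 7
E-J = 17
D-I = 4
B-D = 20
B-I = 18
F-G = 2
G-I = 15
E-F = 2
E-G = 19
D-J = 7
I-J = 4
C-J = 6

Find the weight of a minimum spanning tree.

Sort edges by weight, then run Kruskal:
E-F (2): add — endpoints in different components.
F-G (2): add — endpoints in different components.
D-I (4): add — endpoints in different components.
I-J (4): add — endpoints in different components.
C-J (6): add — endpoints in different components.
D-J (7): skip — D and J already connected.
G-H (7): add — endpoints in different components.
G-I (15): add — endpoints in different components.
E-J (17): skip — E and J already connected.
B-I (18): add — endpoints in different components.
MST edges: E-F, F-G, D-I, I-J, C-J, G-H, G-I, B-I; total weight 2+2+4+4+6+7+15+18 = 58.

58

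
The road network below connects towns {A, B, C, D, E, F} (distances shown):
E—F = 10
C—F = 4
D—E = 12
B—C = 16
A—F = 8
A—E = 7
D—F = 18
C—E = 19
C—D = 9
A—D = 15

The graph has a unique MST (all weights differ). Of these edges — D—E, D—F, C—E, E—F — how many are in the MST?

0

Kruskal's algorithm — process edges by increasing weight (ties by edge label):
C—F (4): add — endpoints in different components.
A—E (7): add — endpoints in different components.
A—F (8): add — endpoints in different components.
C—D (9): add — endpoints in different components.
E—F (10): skip — E and F already connected.
D—E (12): skip — D and E already connected.
A—D (15): skip — A and D already connected.
B—C (16): add — endpoints in different components.
MST edge set: {C—F, A—E, A—F, C—D, B—C}.
Of the listed edges, {} are in the MST → 0.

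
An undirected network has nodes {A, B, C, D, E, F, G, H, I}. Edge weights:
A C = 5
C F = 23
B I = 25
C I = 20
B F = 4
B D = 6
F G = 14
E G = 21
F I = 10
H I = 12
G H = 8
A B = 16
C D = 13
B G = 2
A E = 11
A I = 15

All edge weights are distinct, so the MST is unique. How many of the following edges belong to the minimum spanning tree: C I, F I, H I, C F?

1

Kruskal: consider edges lightest-first.
B G (2): add — endpoints in different components.
B F (4): add — endpoints in different components.
A C (5): add — endpoints in different components.
B D (6): add — endpoints in different components.
G H (8): add — endpoints in different components.
F I (10): add — endpoints in different components.
A E (11): add — endpoints in different components.
H I (12): skip — H and I already connected.
C D (13): add — endpoints in different components.
MST edge set: {B G, B F, A C, B D, G H, F I, A E, C D}.
Of the listed edges, {F I} are in the MST → 1.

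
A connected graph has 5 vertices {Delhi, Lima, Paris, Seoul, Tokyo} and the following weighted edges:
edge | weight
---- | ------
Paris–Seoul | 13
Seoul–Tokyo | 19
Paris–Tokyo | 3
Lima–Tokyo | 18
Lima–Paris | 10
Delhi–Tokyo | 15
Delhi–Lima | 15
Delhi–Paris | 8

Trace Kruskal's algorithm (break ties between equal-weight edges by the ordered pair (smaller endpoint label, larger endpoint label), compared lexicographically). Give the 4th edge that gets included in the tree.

Paris-Seoul

Kruskal: consider edges lightest-first.
Paris–Tokyo (3): add. Components now {Paris,Tokyo} {Delhi} {Seoul} {Lima}
Delhi–Paris (8): add. Components now {Delhi,Paris,Tokyo} {Seoul} {Lima}
Lima–Paris (10): add. Components now {Delhi,Lima,Paris,Tokyo} {Seoul}
Paris–Seoul (13): add. Components now {Delhi,Lima,Paris,Seoul,Tokyo}
The 4th edge added is Paris–Seoul.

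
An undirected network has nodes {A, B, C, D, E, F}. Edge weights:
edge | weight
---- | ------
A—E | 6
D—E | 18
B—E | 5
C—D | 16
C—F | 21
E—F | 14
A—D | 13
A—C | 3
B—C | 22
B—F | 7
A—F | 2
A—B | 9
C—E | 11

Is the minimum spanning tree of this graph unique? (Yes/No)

Yes

Sort edges by weight, then run Kruskal:
A—F (2): add. Components now {A,F} {B} {C} {D} {E}
A—C (3): add. Components now {A,C,F} {B} {D} {E}
B—E (5): add. Components now {A,C,F} {B,E} {D}
A—E (6): add. Components now {A,B,C,E,F} {D}
B—F (7): skip — B and F already connected.
A—B (9): skip — A and B already connected.
C—E (11): skip — C and E already connected.
A—D (13): add. Components now {A,B,C,D,E,F}
Every non-tree edge has weight strictly greater than the heaviest edge on the tree path between its endpoints, so the MST is unique.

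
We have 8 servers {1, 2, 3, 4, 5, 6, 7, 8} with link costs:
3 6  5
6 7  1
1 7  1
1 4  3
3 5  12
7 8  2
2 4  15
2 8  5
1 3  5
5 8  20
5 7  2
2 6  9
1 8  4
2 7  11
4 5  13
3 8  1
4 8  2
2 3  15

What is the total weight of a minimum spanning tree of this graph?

14

Grow the tree from 5 using Prim:
Step 1: cheapest edge leaving the tree is 5 7 (2); add 7.
Step 2: cheapest edge leaving the tree is 1 7 (1); add 1.
Step 3: cheapest edge leaving the tree is 6 7 (1); add 6.
Step 4: cheapest edge leaving the tree is 7 8 (2); add 8.
Step 5: cheapest edge leaving the tree is 3 8 (1); add 3.
Step 6: cheapest edge leaving the tree is 4 8 (2); add 4.
Step 7: cheapest edge leaving the tree is 2 8 (5); add 2.
MST edges: 5 7, 1 7, 6 7, 7 8, 3 8, 4 8, 2 8; total weight 2+1+1+2+1+2+5 = 14.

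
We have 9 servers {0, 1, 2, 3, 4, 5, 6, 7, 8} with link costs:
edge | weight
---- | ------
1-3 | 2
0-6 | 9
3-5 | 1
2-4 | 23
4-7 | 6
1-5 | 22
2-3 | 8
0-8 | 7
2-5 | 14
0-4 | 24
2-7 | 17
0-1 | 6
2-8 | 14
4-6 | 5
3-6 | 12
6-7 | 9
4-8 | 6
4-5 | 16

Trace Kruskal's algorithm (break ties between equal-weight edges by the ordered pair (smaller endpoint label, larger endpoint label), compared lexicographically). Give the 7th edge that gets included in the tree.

Kruskal: consider edges lightest-first.
3-5 (1): add — endpoints in different components.
1-3 (2): add — endpoints in different components.
4-6 (5): add — endpoints in different components.
0-1 (6): add — endpoints in different components.
4-7 (6): add — endpoints in different components.
4-8 (6): add — endpoints in different components.
0-8 (7): add — endpoints in different components.
2-3 (8): add — endpoints in different components.
The 7th edge added is 0-8.

0-8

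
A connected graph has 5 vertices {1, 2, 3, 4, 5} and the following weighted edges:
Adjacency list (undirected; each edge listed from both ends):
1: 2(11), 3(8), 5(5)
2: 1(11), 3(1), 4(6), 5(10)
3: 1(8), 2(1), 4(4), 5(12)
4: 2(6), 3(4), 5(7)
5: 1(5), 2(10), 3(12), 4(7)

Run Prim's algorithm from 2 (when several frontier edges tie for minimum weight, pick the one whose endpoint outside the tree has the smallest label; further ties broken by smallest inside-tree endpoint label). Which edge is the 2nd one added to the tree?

3-4

Grow the tree from 2 using Prim:
Step 1: frontier [2-3 1, 2-4 6, 2-5 10, 1-2 11] → take 2-3 (1); add 3.
Step 2: frontier [2-4 6, 2-5 10, 1-2 11, 3-4 4, 1-3 8, 3-5 12] → take 3-4 (4); add 4.
Step 3: frontier [2-5 10, 1-2 11, 1-3 8, 3-5 12, 4-5 7] → take 4-5 (7); add 5.
Step 4: frontier [1-2 11, 1-3 8, 1-5 5] → take 1-5 (5); add 1.
The 2nd edge added is 3-4.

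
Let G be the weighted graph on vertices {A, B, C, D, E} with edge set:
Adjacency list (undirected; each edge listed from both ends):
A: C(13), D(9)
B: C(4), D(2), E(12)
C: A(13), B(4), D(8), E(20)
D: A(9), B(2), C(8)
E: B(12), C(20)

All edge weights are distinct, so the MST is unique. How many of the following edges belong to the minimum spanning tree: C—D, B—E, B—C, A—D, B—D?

4

Kruskal: consider edges lightest-first.
B—D (2): add — endpoints in different components.
B—C (4): add — endpoints in different components.
C—D (8): skip — C and D already connected.
A—D (9): add — endpoints in different components.
B—E (12): add — endpoints in different components.
MST edge set: {B—D, B—C, A—D, B—E}.
Of the listed edges, {B—E, B—C, A—D, B—D} are in the MST → 4.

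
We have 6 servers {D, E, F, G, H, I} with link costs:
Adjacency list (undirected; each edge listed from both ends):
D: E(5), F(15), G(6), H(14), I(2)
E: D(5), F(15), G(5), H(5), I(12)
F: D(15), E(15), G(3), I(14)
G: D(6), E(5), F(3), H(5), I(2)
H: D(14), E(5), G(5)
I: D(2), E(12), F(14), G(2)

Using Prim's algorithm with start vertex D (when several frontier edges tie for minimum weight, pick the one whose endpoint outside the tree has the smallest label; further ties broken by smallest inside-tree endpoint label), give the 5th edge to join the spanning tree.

E-H

Grow the tree from D using Prim:
Step 1: cheapest edge leaving the tree is D-I (2); add I.
Step 2: cheapest edge leaving the tree is G-I (2); add G.
Step 3: cheapest edge leaving the tree is F-G (3); add F.
Step 4: cheapest edge leaving the tree is D-E (5); add E.
Step 5: cheapest edge leaving the tree is E-H (5); add H.
The 5th edge added is E-H.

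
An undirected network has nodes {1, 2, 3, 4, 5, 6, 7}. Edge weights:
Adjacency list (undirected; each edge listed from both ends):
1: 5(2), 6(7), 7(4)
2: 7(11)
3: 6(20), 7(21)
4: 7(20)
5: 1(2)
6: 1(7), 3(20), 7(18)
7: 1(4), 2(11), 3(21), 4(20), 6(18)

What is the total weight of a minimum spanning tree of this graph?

Prim's algorithm from 1:
Step 1: cheapest edge leaving the tree is 1–5 (2); add 5.
Step 2: cheapest edge leaving the tree is 1–7 (4); add 7.
Step 3: cheapest edge leaving the tree is 1–6 (7); add 6.
Step 4: cheapest edge leaving the tree is 2–7 (11); add 2.
Step 5: cheapest edge leaving the tree is 3–6 (20); add 3.
Step 6: cheapest edge leaving the tree is 4–7 (20); add 4.
MST edges: 1–5, 1–7, 1–6, 2–7, 3–6, 4–7; total weight 2+4+7+11+20+20 = 64.

64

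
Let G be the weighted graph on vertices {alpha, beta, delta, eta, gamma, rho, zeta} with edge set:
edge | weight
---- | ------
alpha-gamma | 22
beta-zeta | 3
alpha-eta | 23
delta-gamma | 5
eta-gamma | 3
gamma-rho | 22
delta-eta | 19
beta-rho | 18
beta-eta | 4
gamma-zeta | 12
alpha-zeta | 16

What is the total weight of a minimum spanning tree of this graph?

49

Kruskal: consider edges lightest-first.
beta-zeta (3): add — endpoints in different components.
eta-gamma (3): add — endpoints in different components.
beta-eta (4): add — endpoints in different components.
delta-gamma (5): add — endpoints in different components.
gamma-zeta (12): skip — gamma and zeta already connected.
alpha-zeta (16): add — endpoints in different components.
beta-rho (18): add — endpoints in different components.
MST edges: beta-zeta, eta-gamma, beta-eta, delta-gamma, alpha-zeta, beta-rho; total weight 3+3+4+5+16+18 = 49.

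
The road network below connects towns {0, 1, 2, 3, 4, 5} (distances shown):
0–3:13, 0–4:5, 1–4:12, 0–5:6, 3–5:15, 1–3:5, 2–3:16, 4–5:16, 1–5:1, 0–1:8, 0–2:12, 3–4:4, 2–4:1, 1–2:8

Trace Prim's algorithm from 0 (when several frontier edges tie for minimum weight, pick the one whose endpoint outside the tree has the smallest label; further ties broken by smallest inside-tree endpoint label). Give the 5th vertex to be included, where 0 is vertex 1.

1

Prim's algorithm from 0:
Step 1: cheapest edge leaving the tree is 0–4 (5); add 4.
Step 2: cheapest edge leaving the tree is 2–4 (1); add 2.
Step 3: cheapest edge leaving the tree is 3–4 (4); add 3.
Step 4: cheapest edge leaving the tree is 1–3 (5); add 1.
Step 5: cheapest edge leaving the tree is 1–5 (1); add 5.
Vertex order: 0, 4, 2, 3, 1, 5. The 5th vertex is 1.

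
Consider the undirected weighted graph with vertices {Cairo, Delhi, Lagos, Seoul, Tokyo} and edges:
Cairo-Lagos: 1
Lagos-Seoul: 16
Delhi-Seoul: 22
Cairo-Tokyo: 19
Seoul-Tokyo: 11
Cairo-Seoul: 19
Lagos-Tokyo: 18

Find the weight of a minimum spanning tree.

Grow the tree from Lagos using Prim:
Step 1: cheapest edge leaving the tree is Cairo-Lagos (1); add Cairo.
Step 2: cheapest edge leaving the tree is Lagos-Seoul (16); add Seoul.
Step 3: cheapest edge leaving the tree is Seoul-Tokyo (11); add Tokyo.
Step 4: cheapest edge leaving the tree is Delhi-Seoul (22); add Delhi.
MST edges: Cairo-Lagos, Lagos-Seoul, Seoul-Tokyo, Delhi-Seoul; total weight 1+16+11+22 = 50.

50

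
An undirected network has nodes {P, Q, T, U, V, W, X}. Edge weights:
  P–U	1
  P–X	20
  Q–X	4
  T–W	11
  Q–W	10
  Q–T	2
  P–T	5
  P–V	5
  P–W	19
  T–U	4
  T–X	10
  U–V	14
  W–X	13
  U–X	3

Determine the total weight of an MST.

Sort edges by weight, then run Kruskal:
P–U (1): add — endpoints in different components.
Q–T (2): add — endpoints in different components.
U–X (3): add — endpoints in different components.
Q–X (4): add — endpoints in different components.
T–U (4): skip — T and U already connected.
P–T (5): skip — T and P already connected.
P–V (5): add — endpoints in different components.
Q–W (10): add — endpoints in different components.
MST edges: P–U, Q–T, U–X, Q–X, P–V, Q–W; total weight 1+2+3+4+5+10 = 25.

25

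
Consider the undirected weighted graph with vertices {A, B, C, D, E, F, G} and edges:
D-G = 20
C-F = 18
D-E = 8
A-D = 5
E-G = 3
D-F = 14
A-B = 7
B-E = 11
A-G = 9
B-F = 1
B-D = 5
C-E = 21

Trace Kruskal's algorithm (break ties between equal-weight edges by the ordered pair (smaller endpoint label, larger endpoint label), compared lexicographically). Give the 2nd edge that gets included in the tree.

E-G

Sort edges by weight, then run Kruskal:
B-F (1): add — endpoints in different components.
E-G (3): add — endpoints in different components.
A-D (5): add — endpoints in different components.
B-D (5): add — endpoints in different components.
A-B (7): skip — A and B already connected.
D-E (8): add — endpoints in different components.
A-G (9): skip — A and G already connected.
B-E (11): skip — B and E already connected.
D-F (14): skip — D and F already connected.
C-F (18): add — endpoints in different components.
The 2nd edge added is E-G.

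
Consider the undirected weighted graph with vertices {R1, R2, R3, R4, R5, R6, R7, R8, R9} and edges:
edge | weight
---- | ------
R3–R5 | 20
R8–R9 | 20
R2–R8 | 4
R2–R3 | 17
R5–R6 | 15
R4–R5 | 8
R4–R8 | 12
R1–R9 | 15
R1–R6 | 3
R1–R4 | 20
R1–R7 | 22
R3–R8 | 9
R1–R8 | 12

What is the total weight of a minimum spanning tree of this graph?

Grow the tree from R6 using Prim:
Step 1: frontier [R1–R6 3, R5–R6 15] → take R1–R6 (3); add R1.
Step 2: frontier [R1–R8 12, R1–R9 15, R1–R4 20, R1–R7 22, R5–R6 15] → take R1–R8 (12); add R8.
Step 3: frontier [R1–R9 15, R1–R4 20, R1–R7 22, R5–R6 15, R2–R8 4, R3–R8 9, R4–R8 12, R8–R9 20] → take R2–R8 (4); add R2.
Step 4: frontier [R1–R9 15, R1–R4 20, R1–R7 22, R2–R3 17, R5–R6 15, R3–R8 9, R4–R8 12, R8–R9 20] → take R3–R8 (9); add R3.
Step 5: frontier [R1–R9 15, R1–R4 20, R1–R7 22, R3–R5 20, R5–R6 15, R4–R8 12, R8–R9 20] → take R4–R8 (12); add R4.
Step 6: frontier [R1–R9 15, R1–R7 22, R3–R5 20, R4–R5 8, R5–R6 15, R8–R9 20] → take R4–R5 (8); add R5.
Step 7: frontier [R1–R9 15, R1–R7 22, R8–R9 20] → take R1–R9 (15); add R9.
Step 8: frontier [R1–R7 22] → take R1–R7 (22); add R7.
MST edges: R1–R6, R1–R8, R2–R8, R3–R8, R4–R8, R4–R5, R1–R9, R1–R7; total weight 3+12+4+9+12+8+15+22 = 85.

85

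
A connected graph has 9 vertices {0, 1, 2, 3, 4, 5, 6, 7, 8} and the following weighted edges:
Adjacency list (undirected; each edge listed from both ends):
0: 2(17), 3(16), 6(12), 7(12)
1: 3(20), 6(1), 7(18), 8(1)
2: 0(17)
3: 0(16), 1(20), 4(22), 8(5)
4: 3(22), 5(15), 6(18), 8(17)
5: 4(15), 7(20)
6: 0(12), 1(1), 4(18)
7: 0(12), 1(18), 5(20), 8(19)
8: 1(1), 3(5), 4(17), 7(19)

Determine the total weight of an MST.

Kruskal's algorithm — process edges by increasing weight (ties by edge label):
1 6 (1): add — endpoints in different components.
1 8 (1): add — endpoints in different components.
3 8 (5): add — endpoints in different components.
0 6 (12): add — endpoints in different components.
0 7 (12): add — endpoints in different components.
4 5 (15): add — endpoints in different components.
0 3 (16): skip — 0 and 3 already connected.
0 2 (17): add — endpoints in different components.
4 8 (17): add — endpoints in different components.
MST edges: 1 6, 1 8, 3 8, 0 6, 0 7, 4 5, 0 2, 4 8; total weight 1+1+5+12+12+15+17+17 = 80.

80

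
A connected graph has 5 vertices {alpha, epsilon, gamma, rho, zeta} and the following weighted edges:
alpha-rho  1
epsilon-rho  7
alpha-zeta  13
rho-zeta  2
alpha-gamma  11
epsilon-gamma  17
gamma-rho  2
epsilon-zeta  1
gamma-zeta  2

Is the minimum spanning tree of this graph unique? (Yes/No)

No

Sort edges by weight, then run Kruskal:
alpha-rho (1): add. Components now {zeta} {alpha,rho} {gamma} {epsilon}
epsilon-zeta (1): add. Components now {epsilon,zeta} {alpha,rho} {gamma}
gamma-rho (2): add. Components now {epsilon,zeta} {alpha,gamma,rho}
gamma-zeta (2): add. Components now {alpha,epsilon,gamma,rho,zeta}
Non-tree edge rho-zeta has weight 2, equal to the heaviest edge on its tree cycle — swapping gives another MST of the same weight. Not unique.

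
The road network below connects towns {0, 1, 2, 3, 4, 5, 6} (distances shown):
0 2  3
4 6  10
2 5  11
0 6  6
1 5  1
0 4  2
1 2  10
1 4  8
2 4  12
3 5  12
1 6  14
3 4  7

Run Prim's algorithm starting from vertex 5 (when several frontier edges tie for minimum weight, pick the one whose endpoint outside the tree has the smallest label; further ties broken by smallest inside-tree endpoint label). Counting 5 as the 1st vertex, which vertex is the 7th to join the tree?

3

Grow the tree from 5 using Prim:
Step 1: frontier [1 5 1, 2 5 11, 3 5 12] → take 1 5 (1); add 1.
Step 2: frontier [1 4 8, 1 2 10, 1 6 14, 2 5 11, 3 5 12] → take 1 4 (8); add 4.
Step 3: frontier [1 2 10, 1 6 14, 0 4 2, 3 4 7, 4 6 10, 2 4 12, 2 5 11, 3 5 12] → take 0 4 (2); add 0.
Step 4: frontier [0 2 3, 0 6 6, 1 2 10, 1 6 14, 3 4 7, 4 6 10, 2 4 12, 2 5 11, 3 5 12] → take 0 2 (3); add 2.
Step 5: frontier [0 6 6, 1 6 14, 3 4 7, 4 6 10, 3 5 12] → take 0 6 (6); add 6.
Step 6: frontier [3 4 7, 3 5 12] → take 3 4 (7); add 3.
Vertex order: 5, 1, 4, 0, 2, 6, 3. The 7th vertex is 3.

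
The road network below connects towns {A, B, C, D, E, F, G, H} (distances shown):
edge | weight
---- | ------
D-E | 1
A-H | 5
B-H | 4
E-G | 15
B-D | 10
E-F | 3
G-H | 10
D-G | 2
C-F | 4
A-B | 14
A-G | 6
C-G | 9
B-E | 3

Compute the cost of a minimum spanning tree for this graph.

Grow the tree from E using Prim:
Step 1: frontier [D-E 1, B-E 3, E-F 3, E-G 15] → take D-E (1); add D.
Step 2: frontier [D-G 2, B-D 10, B-E 3, E-F 3, E-G 15] → take D-G (2); add G.
Step 3: frontier [B-D 10, B-E 3, E-F 3, A-G 6, C-G 9, G-H 10] → take B-E (3); add B.
Step 4: frontier [B-H 4, A-B 14, E-F 3, A-G 6, C-G 9, G-H 10] → take E-F (3); add F.
Step 5: frontier [B-H 4, A-B 14, C-F 4, A-G 6, C-G 9, G-H 10] → take C-F (4); add C.
Step 6: frontier [B-H 4, A-B 14, A-G 6, G-H 10] → take B-H (4); add H.
Step 7: frontier [A-B 14, A-G 6, A-H 5] → take A-H (5); add A.
MST edges: D-E, D-G, B-E, E-F, C-F, B-H, A-H; total weight 1+2+3+3+4+4+5 = 22.

22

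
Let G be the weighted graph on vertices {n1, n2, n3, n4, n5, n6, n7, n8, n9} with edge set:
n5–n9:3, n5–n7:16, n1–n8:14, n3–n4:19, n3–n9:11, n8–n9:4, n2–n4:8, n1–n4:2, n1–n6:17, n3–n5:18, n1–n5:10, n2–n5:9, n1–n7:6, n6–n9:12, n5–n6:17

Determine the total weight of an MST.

55

Sort edges by weight, then run Kruskal:
n1–n4 (2): add — endpoints in different components.
n5–n9 (3): add — endpoints in different components.
n8–n9 (4): add — endpoints in different components.
n1–n7 (6): add — endpoints in different components.
n2–n4 (8): add — endpoints in different components.
n2–n5 (9): add — endpoints in different components.
n1–n5 (10): skip — n1 and n5 already connected.
n3–n9 (11): add — endpoints in different components.
n6–n9 (12): add — endpoints in different components.
MST edges: n1–n4, n5–n9, n8–n9, n1–n7, n2–n4, n2–n5, n3–n9, n6–n9; total weight 2+3+4+6+8+9+11+12 = 55.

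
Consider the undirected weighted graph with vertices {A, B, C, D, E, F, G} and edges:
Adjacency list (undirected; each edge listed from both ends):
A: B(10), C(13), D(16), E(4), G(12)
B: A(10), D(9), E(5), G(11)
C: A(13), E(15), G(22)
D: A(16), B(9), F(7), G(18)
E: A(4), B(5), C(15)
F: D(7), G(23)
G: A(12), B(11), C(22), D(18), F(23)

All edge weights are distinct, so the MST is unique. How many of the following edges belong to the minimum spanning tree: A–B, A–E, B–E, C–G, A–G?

Kruskal: consider edges lightest-first.
A–E (4): add — endpoints in different components.
B–E (5): add — endpoints in different components.
D–F (7): add — endpoints in different components.
B–D (9): add — endpoints in different components.
A–B (10): skip — A and B already connected.
B–G (11): add — endpoints in different components.
A–G (12): skip — A and G already connected.
A–C (13): add — endpoints in different components.
MST edge set: {A–E, B–E, D–F, B–D, B–G, A–C}.
Of the listed edges, {A–E, B–E} are in the MST → 2.

2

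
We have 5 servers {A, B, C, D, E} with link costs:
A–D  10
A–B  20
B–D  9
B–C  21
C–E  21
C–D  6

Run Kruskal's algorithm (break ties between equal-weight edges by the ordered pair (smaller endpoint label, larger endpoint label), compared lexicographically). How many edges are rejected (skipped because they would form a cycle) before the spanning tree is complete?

2

Kruskal: consider edges lightest-first.
C–D (6): add — endpoints in different components.
B–D (9): add — endpoints in different components.
A–D (10): add — endpoints in different components.
A–B (20): skip — A and B already connected.
B–C (21): skip — B and C already connected.
C–E (21): add — endpoints in different components.
Edges rejected before the tree was complete: 2.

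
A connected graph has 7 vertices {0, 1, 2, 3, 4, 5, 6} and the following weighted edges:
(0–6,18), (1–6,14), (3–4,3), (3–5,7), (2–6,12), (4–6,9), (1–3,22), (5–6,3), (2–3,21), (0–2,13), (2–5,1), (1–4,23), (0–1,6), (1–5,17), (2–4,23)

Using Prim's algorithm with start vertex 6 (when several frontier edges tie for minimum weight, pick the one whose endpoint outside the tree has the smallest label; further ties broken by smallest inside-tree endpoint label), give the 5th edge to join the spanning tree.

Grow the tree from 6 using Prim:
Step 1: cheapest edge leaving the tree is 5–6 (3); add 5.
Step 2: cheapest edge leaving the tree is 2–5 (1); add 2.
Step 3: cheapest edge leaving the tree is 3–5 (7); add 3.
Step 4: cheapest edge leaving the tree is 3–4 (3); add 4.
Step 5: cheapest edge leaving the tree is 0–2 (13); add 0.
Step 6: cheapest edge leaving the tree is 0–1 (6); add 1.
The 5th edge added is 0–2.

0-2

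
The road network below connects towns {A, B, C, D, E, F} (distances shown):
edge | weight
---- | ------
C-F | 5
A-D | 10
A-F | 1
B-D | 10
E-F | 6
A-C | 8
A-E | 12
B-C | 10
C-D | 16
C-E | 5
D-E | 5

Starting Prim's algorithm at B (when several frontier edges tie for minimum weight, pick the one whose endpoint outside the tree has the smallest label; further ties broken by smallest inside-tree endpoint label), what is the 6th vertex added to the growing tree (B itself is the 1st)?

Prim's algorithm from B:
Step 1: cheapest edge leaving the tree is B-C (10); add C.
Step 2: cheapest edge leaving the tree is C-E (5); add E.
Step 3: cheapest edge leaving the tree is D-E (5); add D.
Step 4: cheapest edge leaving the tree is C-F (5); add F.
Step 5: cheapest edge leaving the tree is A-F (1); add A.
Vertex order: B, C, E, D, F, A. The 6th vertex is A.

A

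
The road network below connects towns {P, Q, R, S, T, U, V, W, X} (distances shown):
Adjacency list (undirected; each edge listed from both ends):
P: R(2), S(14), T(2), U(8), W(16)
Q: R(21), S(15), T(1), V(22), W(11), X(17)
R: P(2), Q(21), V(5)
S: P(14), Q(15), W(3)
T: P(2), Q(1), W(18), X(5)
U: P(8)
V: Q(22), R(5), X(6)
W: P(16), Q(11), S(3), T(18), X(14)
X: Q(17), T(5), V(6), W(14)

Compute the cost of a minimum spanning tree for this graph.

37

Kruskal's algorithm — process edges by increasing weight (ties by edge label):
Q—T (1): add — endpoints in different components.
P—R (2): add — endpoints in different components.
P—T (2): add — endpoints in different components.
S—W (3): add — endpoints in different components.
R—V (5): add — endpoints in different components.
T—X (5): add — endpoints in different components.
V—X (6): skip — X and V already connected.
P—U (8): add — endpoints in different components.
Q—W (11): add — endpoints in different components.
MST edges: Q—T, P—R, P—T, S—W, R—V, T—X, P—U, Q—W; total weight 1+2+2+3+5+5+8+11 = 37.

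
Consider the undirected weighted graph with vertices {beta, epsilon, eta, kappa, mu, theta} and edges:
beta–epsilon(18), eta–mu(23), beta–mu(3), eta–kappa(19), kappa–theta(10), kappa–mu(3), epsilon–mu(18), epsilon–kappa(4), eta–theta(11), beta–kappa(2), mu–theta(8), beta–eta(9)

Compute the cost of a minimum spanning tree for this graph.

Kruskal's algorithm — process edges by increasing weight (ties by edge label):
beta–kappa (2): add. Components now {mu} {beta,kappa} {eta} {theta} {epsilon}
beta–mu (3): add. Components now {beta,kappa,mu} {eta} {theta} {epsilon}
kappa–mu (3): skip — mu and kappa already connected.
epsilon–kappa (4): add. Components now {beta,epsilon,kappa,mu} {eta} {theta}
mu–theta (8): add. Components now {beta,epsilon,kappa,mu,theta} {eta}
beta–eta (9): add. Components now {beta,epsilon,eta,kappa,mu,theta}
MST edges: beta–kappa, beta–mu, epsilon–kappa, mu–theta, beta–eta; total weight 2+3+4+8+9 = 26.

26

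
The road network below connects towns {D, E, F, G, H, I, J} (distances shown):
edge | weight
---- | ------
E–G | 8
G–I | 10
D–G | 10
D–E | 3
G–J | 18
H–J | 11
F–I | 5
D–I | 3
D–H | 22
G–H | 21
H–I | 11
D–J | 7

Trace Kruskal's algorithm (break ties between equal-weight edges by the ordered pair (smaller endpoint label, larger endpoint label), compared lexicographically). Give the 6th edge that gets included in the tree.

H-I

Sort edges by weight, then run Kruskal:
D–E (3): add — endpoints in different components.
D–I (3): add — endpoints in different components.
F–I (5): add — endpoints in different components.
D–J (7): add — endpoints in different components.
E–G (8): add — endpoints in different components.
D–G (10): skip — D and G already connected.
G–I (10): skip — G and I already connected.
H–I (11): add — endpoints in different components.
The 6th edge added is H–I.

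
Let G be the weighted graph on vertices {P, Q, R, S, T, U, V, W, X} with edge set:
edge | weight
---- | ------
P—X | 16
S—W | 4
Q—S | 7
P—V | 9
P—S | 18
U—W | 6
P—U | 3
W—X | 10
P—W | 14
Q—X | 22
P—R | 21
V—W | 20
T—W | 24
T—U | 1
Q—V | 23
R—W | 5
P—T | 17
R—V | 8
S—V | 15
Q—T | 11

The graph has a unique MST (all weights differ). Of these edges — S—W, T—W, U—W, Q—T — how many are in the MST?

Kruskal: consider edges lightest-first.
T—U (1): add — endpoints in different components.
P—U (3): add — endpoints in different components.
S—W (4): add — endpoints in different components.
R—W (5): add — endpoints in different components.
U—W (6): add — endpoints in different components.
Q—S (7): add — endpoints in different components.
R—V (8): add — endpoints in different components.
P—V (9): skip — P and V already connected.
W—X (10): add — endpoints in different components.
MST edge set: {T—U, P—U, S—W, R—W, U—W, Q—S, R—V, W—X}.
Of the listed edges, {S—W, U—W} are in the MST → 2.

2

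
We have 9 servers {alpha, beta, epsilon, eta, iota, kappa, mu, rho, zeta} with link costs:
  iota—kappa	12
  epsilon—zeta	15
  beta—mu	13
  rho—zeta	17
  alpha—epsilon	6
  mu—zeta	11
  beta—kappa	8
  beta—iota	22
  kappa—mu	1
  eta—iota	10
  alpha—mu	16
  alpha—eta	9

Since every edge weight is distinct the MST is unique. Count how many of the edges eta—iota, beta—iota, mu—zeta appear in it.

Kruskal's algorithm — process edges by increasing weight (ties by edge label):
kappa—mu (1): add — endpoints in different components.
alpha—epsilon (6): add — endpoints in different components.
beta—kappa (8): add — endpoints in different components.
alpha—eta (9): add — endpoints in different components.
eta—iota (10): add — endpoints in different components.
mu—zeta (11): add — endpoints in different components.
iota—kappa (12): add — endpoints in different components.
beta—mu (13): skip — mu and beta already connected.
epsilon—zeta (15): skip — zeta and epsilon already connected.
alpha—mu (16): skip — alpha and mu already connected.
rho—zeta (17): add — endpoints in different components.
MST edge set: {kappa—mu, alpha—epsilon, beta—kappa, alpha—eta, eta—iota, mu—zeta, iota—kappa, rho—zeta}.
Of the listed edges, {eta—iota, mu—zeta} are in the MST → 2.

2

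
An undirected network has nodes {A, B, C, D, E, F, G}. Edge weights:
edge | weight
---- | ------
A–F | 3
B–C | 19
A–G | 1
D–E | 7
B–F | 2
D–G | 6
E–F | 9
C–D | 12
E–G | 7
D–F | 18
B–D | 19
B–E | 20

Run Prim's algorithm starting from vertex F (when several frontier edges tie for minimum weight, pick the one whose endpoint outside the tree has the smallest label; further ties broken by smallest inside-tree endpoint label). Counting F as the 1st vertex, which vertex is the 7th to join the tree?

Prim, starting at F.
Step 1: frontier [B–F 2, A–F 3, E–F 9, D–F 18] → take B–F (2); add B.
Step 2: frontier [B–C 19, B–D 19, B–E 20, A–F 3, E–F 9, D–F 18] → take A–F (3); add A.
Step 3: frontier [A–G 1, B–C 19, B–D 19, B–E 20, E–F 9, D–F 18] → take A–G (1); add G.
Step 4: frontier [B–C 19, B–D 19, B–E 20, E–F 9, D–F 18, D–G 6, E–G 7] → take D–G (6); add D.
Step 5: frontier [B–C 19, B–E 20, D–E 7, C–D 12, E–F 9, E–G 7] → take D–E (7); add E.
Step 6: frontier [B–C 19, C–D 12] → take C–D (12); add C.
Vertex order: F, B, A, G, D, E, C. The 7th vertex is C.

C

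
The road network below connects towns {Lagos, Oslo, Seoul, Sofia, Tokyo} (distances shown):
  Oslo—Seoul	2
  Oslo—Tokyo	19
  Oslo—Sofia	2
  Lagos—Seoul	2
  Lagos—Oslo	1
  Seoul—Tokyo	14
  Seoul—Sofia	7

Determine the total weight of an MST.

Sort edges by weight, then run Kruskal:
Lagos—Oslo (1): add. Components now {Tokyo} {Seoul} {Lagos,Oslo} {Sofia}
Lagos—Seoul (2): add. Components now {Tokyo} {Lagos,Oslo,Seoul} {Sofia}
Oslo—Seoul (2): skip — Seoul and Oslo already connected.
Oslo—Sofia (2): add. Components now {Tokyo} {Lagos,Oslo,Seoul,Sofia}
Seoul—Sofia (7): skip — Seoul and Sofia already connected.
Seoul—Tokyo (14): add. Components now {Lagos,Oslo,Seoul,Sofia,Tokyo}
MST edges: Lagos—Oslo, Lagos—Seoul, Oslo—Sofia, Seoul—Tokyo; total weight 1+2+2+14 = 19.

19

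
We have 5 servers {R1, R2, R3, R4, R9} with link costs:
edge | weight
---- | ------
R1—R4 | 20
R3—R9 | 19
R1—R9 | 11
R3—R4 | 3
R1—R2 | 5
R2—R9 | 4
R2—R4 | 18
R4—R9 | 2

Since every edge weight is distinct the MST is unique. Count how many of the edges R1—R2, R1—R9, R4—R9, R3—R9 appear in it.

2

Kruskal: consider edges lightest-first.
R4—R9 (2): add. Components now {R2} {R3} {R4,R9} {R1}
R3—R4 (3): add. Components now {R2} {R3,R4,R9} {R1}
R2—R9 (4): add. Components now {R2,R3,R4,R9} {R1}
R1—R2 (5): add. Components now {R1,R2,R3,R4,R9}
MST edge set: {R4—R9, R3—R4, R2—R9, R1—R2}.
Of the listed edges, {R1—R2, R4—R9} are in the MST → 2.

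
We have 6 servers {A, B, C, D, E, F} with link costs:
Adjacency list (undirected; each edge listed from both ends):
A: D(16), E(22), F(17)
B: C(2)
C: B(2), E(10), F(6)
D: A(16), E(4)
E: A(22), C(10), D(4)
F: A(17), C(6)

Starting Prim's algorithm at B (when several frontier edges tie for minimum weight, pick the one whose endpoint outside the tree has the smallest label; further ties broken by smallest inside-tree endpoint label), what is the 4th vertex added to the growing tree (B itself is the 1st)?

E

Prim, starting at B.
Step 1: frontier [B—C 2] → take B—C (2); add C.
Step 2: frontier [C—F 6, C—E 10] → take C—F (6); add F.
Step 3: frontier [C—E 10, A—F 17] → take C—E (10); add E.
Step 4: frontier [D—E 4, A—E 22, A—F 17] → take D—E (4); add D.
Step 5: frontier [A—D 16, A—E 22, A—F 17] → take A—D (16); add A.
Vertex order: B, C, F, E, D, A. The 4th vertex is E.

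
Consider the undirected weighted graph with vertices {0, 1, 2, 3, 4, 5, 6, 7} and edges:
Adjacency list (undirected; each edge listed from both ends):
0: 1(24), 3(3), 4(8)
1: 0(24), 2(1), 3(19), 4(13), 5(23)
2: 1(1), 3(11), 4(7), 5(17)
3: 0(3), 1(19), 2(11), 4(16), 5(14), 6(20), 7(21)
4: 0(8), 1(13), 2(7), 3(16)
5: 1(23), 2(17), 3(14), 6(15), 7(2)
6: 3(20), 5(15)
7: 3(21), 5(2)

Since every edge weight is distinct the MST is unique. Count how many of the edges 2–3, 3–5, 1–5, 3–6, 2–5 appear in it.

1

Kruskal: consider edges lightest-first.
1–2 (1): add — endpoints in different components.
5–7 (2): add — endpoints in different components.
0–3 (3): add — endpoints in different components.
2–4 (7): add — endpoints in different components.
0–4 (8): add — endpoints in different components.
2–3 (11): skip — 2 and 3 already connected.
1–4 (13): skip — 1 and 4 already connected.
3–5 (14): add — endpoints in different components.
5–6 (15): add — endpoints in different components.
MST edge set: {1–2, 5–7, 0–3, 2–4, 0–4, 3–5, 5–6}.
Of the listed edges, {3–5} are in the MST → 1.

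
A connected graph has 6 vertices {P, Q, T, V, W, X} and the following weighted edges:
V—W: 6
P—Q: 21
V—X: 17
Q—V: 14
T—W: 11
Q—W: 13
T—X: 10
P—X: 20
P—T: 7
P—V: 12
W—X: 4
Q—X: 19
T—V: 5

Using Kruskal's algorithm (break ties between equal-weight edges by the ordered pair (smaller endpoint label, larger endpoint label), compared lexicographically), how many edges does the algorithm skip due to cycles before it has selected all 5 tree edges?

3

Sort edges by weight, then run Kruskal:
W—X (4): add. Components now {Q} {P} {W,X} {V} {T}
T—V (5): add. Components now {Q} {P} {W,X} {T,V}
V—W (6): add. Components now {Q} {P} {T,V,W,X}
P—T (7): add. Components now {Q} {P,T,V,W,X}
T—X (10): skip — X and T already connected.
T—W (11): skip — W and T already connected.
P—V (12): skip — P and V already connected.
Q—W (13): add. Components now {P,Q,T,V,W,X}
Edges rejected before the tree was complete: 3.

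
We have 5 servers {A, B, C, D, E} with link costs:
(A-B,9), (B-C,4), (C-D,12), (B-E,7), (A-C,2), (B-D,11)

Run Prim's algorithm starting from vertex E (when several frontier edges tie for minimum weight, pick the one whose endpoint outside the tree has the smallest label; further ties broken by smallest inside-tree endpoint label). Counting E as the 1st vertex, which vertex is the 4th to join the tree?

A

Prim's algorithm from E:
Step 1: frontier [B-E 7] → take B-E (7); add B.
Step 2: frontier [B-C 4, A-B 9, B-D 11] → take B-C (4); add C.
Step 3: frontier [A-B 9, B-D 11, A-C 2, C-D 12] → take A-C (2); add A.
Step 4: frontier [B-D 11, C-D 12] → take B-D (11); add D.
Vertex order: E, B, C, A, D. The 4th vertex is A.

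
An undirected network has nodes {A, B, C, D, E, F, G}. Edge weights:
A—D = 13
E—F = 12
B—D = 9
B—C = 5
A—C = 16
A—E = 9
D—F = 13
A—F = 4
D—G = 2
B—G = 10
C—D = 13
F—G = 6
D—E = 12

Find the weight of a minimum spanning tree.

35

Kruskal: consider edges lightest-first.
D—G (2): add. Components now {A} {B} {C} {D,G} {E} {F}
A—F (4): add. Components now {A,F} {B} {C} {D,G} {E}
B—C (5): add. Components now {A,F} {B,C} {D,G} {E}
F—G (6): add. Components now {A,D,F,G} {B,C} {E}
A—E (9): add. Components now {A,D,E,F,G} {B,C}
B—D (9): add. Components now {A,B,C,D,E,F,G}
MST edges: D—G, A—F, B—C, F—G, A—E, B—D; total weight 2+4+5+6+9+9 = 35.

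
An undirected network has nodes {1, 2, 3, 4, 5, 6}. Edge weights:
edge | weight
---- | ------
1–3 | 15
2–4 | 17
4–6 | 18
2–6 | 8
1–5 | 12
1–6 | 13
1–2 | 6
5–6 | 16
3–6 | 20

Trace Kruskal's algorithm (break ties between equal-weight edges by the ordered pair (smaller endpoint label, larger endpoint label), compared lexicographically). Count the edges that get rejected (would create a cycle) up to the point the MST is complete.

2

Kruskal's algorithm — process edges by increasing weight (ties by edge label):
1–2 (6): add — endpoints in different components.
2–6 (8): add — endpoints in different components.
1–5 (12): add — endpoints in different components.
1–6 (13): skip — 1 and 6 already connected.
1–3 (15): add — endpoints in different components.
5–6 (16): skip — 5 and 6 already connected.
2–4 (17): add — endpoints in different components.
Edges rejected before the tree was complete: 2.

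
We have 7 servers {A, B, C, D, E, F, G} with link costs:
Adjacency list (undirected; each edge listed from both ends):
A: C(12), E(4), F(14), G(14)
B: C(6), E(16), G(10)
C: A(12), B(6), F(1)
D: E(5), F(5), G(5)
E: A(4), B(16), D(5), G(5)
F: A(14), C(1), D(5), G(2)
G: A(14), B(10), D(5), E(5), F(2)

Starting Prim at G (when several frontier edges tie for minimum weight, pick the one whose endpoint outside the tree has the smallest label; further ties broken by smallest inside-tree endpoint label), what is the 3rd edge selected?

Prim, starting at G.
Step 1: frontier [F-G 2, D-G 5, E-G 5, B-G 10, A-G 14] → take F-G (2); add F.
Step 2: frontier [C-F 1, D-F 5, A-F 14, D-G 5, E-G 5, B-G 10, A-G 14] → take C-F (1); add C.
Step 3: frontier [B-C 6, A-C 12, D-F 5, A-F 14, D-G 5, E-G 5, B-G 10, A-G 14] → take D-F (5); add D.
Step 4: frontier [B-C 6, A-C 12, D-E 5, A-F 14, E-G 5, B-G 10, A-G 14] → take D-E (5); add E.
Step 5: frontier [B-C 6, A-C 12, A-E 4, B-E 16, A-F 14, B-G 10, A-G 14] → take A-E (4); add A.
Step 6: frontier [B-C 6, B-E 16, B-G 10] → take B-C (6); add B.
The 3rd edge added is D-F.

D-F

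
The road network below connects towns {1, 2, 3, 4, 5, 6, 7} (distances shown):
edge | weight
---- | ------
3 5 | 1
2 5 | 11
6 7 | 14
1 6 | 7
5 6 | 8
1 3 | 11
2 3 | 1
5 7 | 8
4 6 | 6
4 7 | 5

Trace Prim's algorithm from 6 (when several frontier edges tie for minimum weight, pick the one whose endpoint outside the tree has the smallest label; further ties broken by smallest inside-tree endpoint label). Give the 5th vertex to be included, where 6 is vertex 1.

5

Prim, starting at 6.
Step 1: frontier [4 6 6, 1 6 7, 5 6 8, 6 7 14] → take 4 6 (6); add 4.
Step 2: frontier [4 7 5, 1 6 7, 5 6 8, 6 7 14] → take 4 7 (5); add 7.
Step 3: frontier [1 6 7, 5 6 8, 5 7 8] → take 1 6 (7); add 1.
Step 4: frontier [1 3 11, 5 6 8, 5 7 8] → take 5 6 (8); add 5.
Step 5: frontier [1 3 11, 3 5 1, 2 5 11] → take 3 5 (1); add 3.
Step 6: frontier [2 3 1, 2 5 11] → take 2 3 (1); add 2.
Vertex order: 6, 4, 7, 1, 5, 3, 2. The 5th vertex is 5.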